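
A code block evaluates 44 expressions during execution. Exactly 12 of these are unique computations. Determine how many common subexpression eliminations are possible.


CSE count = total expressions - unique expressions
= 44 - 12 = 32

32


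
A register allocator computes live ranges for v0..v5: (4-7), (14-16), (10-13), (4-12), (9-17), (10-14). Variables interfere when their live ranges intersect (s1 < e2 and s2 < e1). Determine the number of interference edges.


Check all pairs for overlapping intervals.
Two intervals (s1,e1) and (s2,e2) overlap if s1 < e2 and s2 < e1.
v0 (4-7) vs v1..v5: overlaps v3 -> 1
v1 (14-16) vs v2..v5: overlaps v4 -> 1
v2 (10-13) vs v3..v5: overlaps v3, v4, v5 -> 3
v3 (4-12) vs v4..v5: overlaps v4, v5 -> 2
v4 (9-17) vs v5: overlaps v5 -> 1
Total overlapping pairs = 1 + 1 + 3 + 2 + 1 = 8

8


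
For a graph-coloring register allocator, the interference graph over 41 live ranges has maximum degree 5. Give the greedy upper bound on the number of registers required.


Greedy coloring never needs more than (max_degree + 1) colors: when coloring a vertex, at most max_degree neighbors are already colored.
Upper bound = 5 + 1 = 6

6


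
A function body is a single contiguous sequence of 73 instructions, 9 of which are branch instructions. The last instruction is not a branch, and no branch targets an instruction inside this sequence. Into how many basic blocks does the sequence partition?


With no in-sequence branch targets, the leaders are the first instruction plus the instruction after each branch.
Number of basic blocks = branches + 1
= 9 + 1 = 10

10


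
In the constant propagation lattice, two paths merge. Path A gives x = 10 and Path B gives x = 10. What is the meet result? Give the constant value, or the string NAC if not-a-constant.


Meet operation: if both paths give the same constant, result is that constant; if they differ, result is NAC (not-a-constant).
Path A: 10, Path B: 10 -> equal
Result: constant -> 10

10


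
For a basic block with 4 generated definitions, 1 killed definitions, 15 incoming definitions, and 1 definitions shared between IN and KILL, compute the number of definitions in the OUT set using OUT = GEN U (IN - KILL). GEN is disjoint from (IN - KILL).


IN - KILL: 15 - 1 = 14 surviving definitions
OUT = GEN + surviving = 4 + 14 = 18

18


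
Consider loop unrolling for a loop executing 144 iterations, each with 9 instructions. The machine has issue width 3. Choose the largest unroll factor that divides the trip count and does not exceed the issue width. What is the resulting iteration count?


Largest divisor of 144 <= 3 is 3
New iterations = 144 / 3 = 48

48


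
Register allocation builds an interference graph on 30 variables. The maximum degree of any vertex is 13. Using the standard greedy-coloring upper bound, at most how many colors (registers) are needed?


Greedy coloring never needs more than (max_degree + 1) colors: when coloring a vertex, at most max_degree neighbors are already colored.
Upper bound = 13 + 1 = 14

14


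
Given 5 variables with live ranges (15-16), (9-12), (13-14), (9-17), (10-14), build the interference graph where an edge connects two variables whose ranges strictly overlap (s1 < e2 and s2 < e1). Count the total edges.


Check all pairs for overlapping intervals.
Two intervals (s1,e1) and (s2,e2) overlap if s1 < e2 and s2 < e1.
v0 (15-16) vs v1..v4: overlaps v3 -> 1
v1 (9-12) vs v2..v4: overlaps v3, v4 -> 2
v2 (13-14) vs v3..v4: overlaps v3, v4 -> 2
v3 (9-17) vs v4: overlaps v4 -> 1
Total overlapping pairs = 1 + 2 + 2 + 1 = 6

6


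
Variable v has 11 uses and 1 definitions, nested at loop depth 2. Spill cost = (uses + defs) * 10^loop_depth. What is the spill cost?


uses + defs = 11 + 1 = 12
10^2 = 100
Spill cost = 12 * 100 = 1200

1200


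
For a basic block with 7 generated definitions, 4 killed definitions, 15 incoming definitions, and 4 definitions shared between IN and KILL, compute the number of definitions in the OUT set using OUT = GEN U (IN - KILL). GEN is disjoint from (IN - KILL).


IN - KILL: 15 - 4 = 11 surviving definitions
OUT = GEN + surviving = 7 + 11 = 18

18


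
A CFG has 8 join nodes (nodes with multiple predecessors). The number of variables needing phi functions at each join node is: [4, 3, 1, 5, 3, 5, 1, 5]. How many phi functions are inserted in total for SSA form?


Total phi functions = sum of phi functions at each join node
= 4 + 3 + 1 + 5 + 3 + 5 + 1 + 5 = 27

27


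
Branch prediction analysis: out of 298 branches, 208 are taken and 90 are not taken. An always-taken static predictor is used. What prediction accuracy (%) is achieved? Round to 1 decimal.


Predictor: always-taken
Correct predictions = 208
Accuracy = 208 / 298 * 100 = 69.8%

69.8


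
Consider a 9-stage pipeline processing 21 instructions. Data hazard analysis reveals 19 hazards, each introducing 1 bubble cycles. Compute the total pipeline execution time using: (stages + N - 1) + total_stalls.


Base cycles = 9 + 21 - 1 = 29
Total stalls = 19 * 1 = 19
Total = 29 + 19 = 48

48


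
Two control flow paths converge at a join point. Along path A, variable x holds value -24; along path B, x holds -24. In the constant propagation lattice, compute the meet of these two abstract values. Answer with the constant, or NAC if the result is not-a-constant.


Meet operation: if both paths give the same constant, result is that constant; if they differ, result is NAC (not-a-constant).
Path A: -24, Path B: -24 -> equal
Result: constant -> -24

-24


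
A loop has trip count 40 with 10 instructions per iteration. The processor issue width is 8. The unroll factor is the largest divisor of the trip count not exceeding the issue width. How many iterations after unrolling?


Largest divisor of 40 <= 8 is 8
New iterations = 40 / 8 = 5

5


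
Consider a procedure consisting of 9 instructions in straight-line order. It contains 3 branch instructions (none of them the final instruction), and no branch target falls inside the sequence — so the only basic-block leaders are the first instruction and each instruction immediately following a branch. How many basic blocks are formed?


With no in-sequence branch targets, the leaders are the first instruction plus the instruction after each branch.
Number of basic blocks = branches + 1
= 3 + 1 = 4

4


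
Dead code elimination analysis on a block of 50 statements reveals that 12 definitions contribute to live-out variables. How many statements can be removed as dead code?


Dead code = total statements - live definitions
= 50 - 12 = 38

38


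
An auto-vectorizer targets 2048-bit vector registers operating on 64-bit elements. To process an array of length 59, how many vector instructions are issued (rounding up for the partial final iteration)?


Width = 2048 / 64 = 32 elements per vector op
Iterations = ceil(59 / 32) = 2

2


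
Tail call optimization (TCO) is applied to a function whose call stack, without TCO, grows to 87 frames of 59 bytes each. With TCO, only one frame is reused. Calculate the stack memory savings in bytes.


Without TCO: 87 * 59 = 5133 bytes
With TCO: reuse 1 frame = 59 bytes
Savings = 5133 - 59 = 5074

5074


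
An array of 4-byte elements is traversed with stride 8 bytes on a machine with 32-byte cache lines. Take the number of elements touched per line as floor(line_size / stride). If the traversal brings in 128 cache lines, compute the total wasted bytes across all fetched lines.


Elements per line = floor(32 / 8) = 4
Bytes used per line = 4 * 4 = 16
Wasted per line = 32 - 16 = 16
Total wasted = 16 * 128 = 2048

2048


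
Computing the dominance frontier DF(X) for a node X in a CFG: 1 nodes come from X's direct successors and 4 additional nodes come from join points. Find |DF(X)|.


DF(X) = direct successor contributions + join point contributions
= 1 + 4 = 5

5


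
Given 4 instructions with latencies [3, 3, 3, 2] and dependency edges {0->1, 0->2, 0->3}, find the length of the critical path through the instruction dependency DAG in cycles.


Compute longest path through dependency graph: dist(Ik) = max over predecessors of dist + latency(Ik).
dist(I0) = latency 3 = 3
dist(I1) = dist(I0) + 3 = 3 + 3 = 6
dist(I2) = dist(I0) + 3 = 3 + 3 = 6
dist(I3) = dist(I0) + 2 = 3 + 2 = 5
Critical path = max dist = 6

6


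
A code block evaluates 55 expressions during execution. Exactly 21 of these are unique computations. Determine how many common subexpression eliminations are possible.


CSE count = total expressions - unique expressions
= 55 - 21 = 34

34


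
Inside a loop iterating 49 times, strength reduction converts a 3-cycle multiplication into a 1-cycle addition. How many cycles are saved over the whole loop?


Per-iteration saving = 3 - 1 = 2
Total saved = 49 * 2 = 98

98


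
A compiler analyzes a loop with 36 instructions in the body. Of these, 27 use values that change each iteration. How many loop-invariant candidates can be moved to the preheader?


Invariant candidates = total - loop-dependent
= 36 - 27 = 9

9


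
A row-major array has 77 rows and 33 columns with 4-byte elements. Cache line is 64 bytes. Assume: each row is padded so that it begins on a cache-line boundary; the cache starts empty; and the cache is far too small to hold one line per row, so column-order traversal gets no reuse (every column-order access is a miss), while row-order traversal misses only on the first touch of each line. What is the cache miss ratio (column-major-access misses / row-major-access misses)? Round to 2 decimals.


Each row occupies 33 * 4 = 132 bytes and starts on a line boundary, so it spans ceil(132 / 64) = 3 cache lines.
Row-major traversal misses (one per line touched): 77 * ceil(33 * 4 / 64) = 231
Column-major traversal misses (no reuse, every access misses): 77 * 33 = 2541
Ratio = 2541 / 231 = 11.0

11.0


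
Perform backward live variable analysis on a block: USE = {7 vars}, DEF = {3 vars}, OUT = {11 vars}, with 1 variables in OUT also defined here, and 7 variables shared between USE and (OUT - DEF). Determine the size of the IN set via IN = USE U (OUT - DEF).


OUT - DEF: 11 - 1 = 10
|IN| = |USE| + |OUT - DEF| - |USE ∩ (OUT - DEF)| = 7 + 10 - 7 = 10

10


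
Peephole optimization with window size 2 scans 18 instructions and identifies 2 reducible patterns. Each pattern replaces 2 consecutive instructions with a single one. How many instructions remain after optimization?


Each match removes 1 instructions.
Total removed = 2 * 1 = 2
Remaining = 18 - 2 = 16

16


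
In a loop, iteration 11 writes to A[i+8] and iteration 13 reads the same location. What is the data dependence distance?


Distance = read iteration - write iteration
= 13 - 11 = 2

2


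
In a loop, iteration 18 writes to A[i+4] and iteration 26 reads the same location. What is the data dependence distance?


Distance = read iteration - write iteration
= 26 - 18 = 8

8


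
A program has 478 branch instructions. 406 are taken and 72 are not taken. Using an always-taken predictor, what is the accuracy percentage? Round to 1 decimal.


Predictor: always-taken
Correct predictions = 406
Accuracy = 406 / 478 * 100 = 84.9%

84.9


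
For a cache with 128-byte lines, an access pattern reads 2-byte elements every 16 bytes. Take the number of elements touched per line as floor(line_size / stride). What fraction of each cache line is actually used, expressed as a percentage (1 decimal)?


Elements per cache line = floor(128 / 16) = 8
Bytes used = 8 * 2 = 16
Utilization = 16 / 128 * 100 = 12.5%

12.5


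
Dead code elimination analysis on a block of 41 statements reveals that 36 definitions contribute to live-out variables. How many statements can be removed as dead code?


Dead code = total statements - live definitions
= 41 - 36 = 5

5


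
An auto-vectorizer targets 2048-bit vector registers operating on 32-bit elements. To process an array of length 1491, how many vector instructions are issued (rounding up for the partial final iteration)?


Width = 2048 / 32 = 64 elements per vector op
Iterations = ceil(1491 / 64) = 24

24


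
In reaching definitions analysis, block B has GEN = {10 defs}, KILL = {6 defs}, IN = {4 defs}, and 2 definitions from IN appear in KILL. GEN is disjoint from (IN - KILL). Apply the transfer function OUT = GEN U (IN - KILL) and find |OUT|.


IN - KILL: 4 - 2 = 2 surviving definitions
OUT = GEN + surviving = 10 + 2 = 12

12


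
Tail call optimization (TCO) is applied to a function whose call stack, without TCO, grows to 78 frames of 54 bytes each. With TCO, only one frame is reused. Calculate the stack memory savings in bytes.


Without TCO: 78 * 54 = 4212 bytes
With TCO: reuse 1 frame = 54 bytes
Savings = 4212 - 54 = 4158

4158


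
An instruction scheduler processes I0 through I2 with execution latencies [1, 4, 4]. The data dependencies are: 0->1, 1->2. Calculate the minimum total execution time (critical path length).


Compute longest path through dependency graph: dist(Ik) = max over predecessors of dist + latency(Ik).
dist(I0) = latency 1 = 1
dist(I1) = dist(I0) + 4 = 1 + 4 = 5
dist(I2) = dist(I1) + 4 = 5 + 4 = 9
Critical path = max dist = 9

9


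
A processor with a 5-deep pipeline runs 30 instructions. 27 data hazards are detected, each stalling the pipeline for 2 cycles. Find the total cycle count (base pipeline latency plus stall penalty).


Base cycles = 5 + 30 - 1 = 34
Total stalls = 27 * 2 = 54
Total = 34 + 54 = 88

88


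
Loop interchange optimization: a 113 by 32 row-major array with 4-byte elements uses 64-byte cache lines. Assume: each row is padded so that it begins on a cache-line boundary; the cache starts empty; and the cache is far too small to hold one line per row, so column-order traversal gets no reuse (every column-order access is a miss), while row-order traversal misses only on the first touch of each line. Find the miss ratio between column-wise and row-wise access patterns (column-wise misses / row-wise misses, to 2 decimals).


Each row occupies 32 * 4 = 128 bytes and starts on a line boundary, so it spans ceil(128 / 64) = 2 cache lines.
Row-major traversal misses (one per line touched): 113 * ceil(32 * 4 / 64) = 226
Column-major traversal misses (no reuse, every access misses): 113 * 32 = 3616
Ratio = 3616 / 226 = 16.0

16.0


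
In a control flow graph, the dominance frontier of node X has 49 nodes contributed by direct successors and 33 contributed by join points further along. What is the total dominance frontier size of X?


DF(X) = direct successor contributions + join point contributions
= 49 + 33 = 82

82


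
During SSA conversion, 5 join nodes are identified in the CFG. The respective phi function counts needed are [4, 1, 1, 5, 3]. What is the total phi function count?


Total phi functions = sum of phi functions at each join node
= 4 + 1 + 1 + 5 + 3 = 14

14


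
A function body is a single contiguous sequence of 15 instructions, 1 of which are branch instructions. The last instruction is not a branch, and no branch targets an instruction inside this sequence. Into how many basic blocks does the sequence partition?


With no in-sequence branch targets, the leaders are the first instruction plus the instruction after each branch.
Number of basic blocks = branches + 1
= 1 + 1 = 2

2


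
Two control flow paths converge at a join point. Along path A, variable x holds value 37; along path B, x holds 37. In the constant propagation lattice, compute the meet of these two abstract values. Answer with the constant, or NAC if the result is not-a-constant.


Meet operation: if both paths give the same constant, result is that constant; if they differ, result is NAC (not-a-constant).
Path A: 37, Path B: 37 -> equal
Result: constant -> 37

37


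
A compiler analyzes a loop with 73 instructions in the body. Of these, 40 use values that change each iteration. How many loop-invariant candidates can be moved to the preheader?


Invariant candidates = total - loop-dependent
= 73 - 40 = 33

33


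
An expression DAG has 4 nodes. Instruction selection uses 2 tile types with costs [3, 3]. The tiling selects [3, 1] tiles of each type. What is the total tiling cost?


Total cost = sum(count_i * cost_i)
= 3*3 + 1*3
= 12

12


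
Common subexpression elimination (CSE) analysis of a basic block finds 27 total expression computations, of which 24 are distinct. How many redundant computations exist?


CSE count = total expressions - unique expressions
= 27 - 24 = 3

3


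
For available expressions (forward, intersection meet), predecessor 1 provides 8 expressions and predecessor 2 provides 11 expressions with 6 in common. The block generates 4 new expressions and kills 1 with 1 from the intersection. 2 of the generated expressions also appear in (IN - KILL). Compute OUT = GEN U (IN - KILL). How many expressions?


IN = intersection of predecessors = 6
IN - KILL = 6 - 1 = 5
|OUT| = |GEN| + |IN - KILL| - |GEN ∩ (IN - KILL)| = 4 + 5 - 2 = 7

7


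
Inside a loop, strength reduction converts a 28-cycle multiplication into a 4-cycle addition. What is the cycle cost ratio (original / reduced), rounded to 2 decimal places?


Ratio = mult_cost / add_cost = 28 / 4 = 7.0

7.0


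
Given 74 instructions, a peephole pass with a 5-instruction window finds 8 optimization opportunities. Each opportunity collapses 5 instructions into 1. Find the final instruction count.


Each match removes 4 instructions.
Total removed = 8 * 4 = 32
Remaining = 74 - 32 = 42

42


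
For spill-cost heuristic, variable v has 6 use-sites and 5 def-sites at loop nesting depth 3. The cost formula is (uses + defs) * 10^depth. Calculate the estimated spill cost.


uses + defs = 6 + 5 = 11
10^3 = 1000
Spill cost = 11 * 1000 = 11000

11000


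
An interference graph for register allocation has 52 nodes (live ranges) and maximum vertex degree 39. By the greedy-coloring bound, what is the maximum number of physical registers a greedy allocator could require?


Greedy coloring never needs more than (max_degree + 1) colors: when coloring a vertex, at most max_degree neighbors are already colored.
Upper bound = 39 + 1 = 40

40


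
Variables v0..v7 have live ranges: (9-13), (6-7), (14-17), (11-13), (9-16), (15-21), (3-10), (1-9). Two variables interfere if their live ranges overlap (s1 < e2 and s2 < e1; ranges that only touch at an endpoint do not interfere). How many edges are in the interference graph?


Check all pairs for overlapping intervals.
Two intervals (s1,e1) and (s2,e2) overlap if s1 < e2 and s2 < e1.
v0 (9-13) vs v1..v7: overlaps v3, v4, v6 -> 3
v1 (6-7) vs v2..v7: overlaps v6, v7 -> 2
v2 (14-17) vs v3..v7: overlaps v4, v5 -> 2
v3 (11-13) vs v4..v7: overlaps v4 -> 1
v4 (9-16) vs v5..v7: overlaps v5, v6 -> 2
v5 (15-21) vs v6..v7: overlaps none -> 0
v6 (3-10) vs v7: overlaps v7 -> 1
Total overlapping pairs = 3 + 2 + 2 + 1 + 2 + 0 + 1 = 11

11


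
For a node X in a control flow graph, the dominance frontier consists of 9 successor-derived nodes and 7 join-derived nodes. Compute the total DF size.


DF(X) = direct successor contributions + join point contributions
= 9 + 7 = 16

16


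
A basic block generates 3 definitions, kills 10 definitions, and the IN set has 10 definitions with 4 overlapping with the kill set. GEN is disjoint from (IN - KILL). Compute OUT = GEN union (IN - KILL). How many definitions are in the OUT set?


IN - KILL: 10 - 4 = 6 surviving definitions
OUT = GEN + surviving = 3 + 6 = 9

9


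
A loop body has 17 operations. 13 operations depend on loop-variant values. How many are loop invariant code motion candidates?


Invariant candidates = total - loop-dependent
= 17 - 13 = 4

4


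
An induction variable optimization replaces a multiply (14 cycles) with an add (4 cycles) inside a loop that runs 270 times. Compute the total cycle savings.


Per-iteration saving = 14 - 4 = 10
Total saved = 270 * 10 = 2700

2700


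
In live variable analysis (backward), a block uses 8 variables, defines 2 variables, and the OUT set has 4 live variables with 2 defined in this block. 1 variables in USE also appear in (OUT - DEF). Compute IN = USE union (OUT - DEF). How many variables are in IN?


OUT - DEF: 4 - 2 = 2
|IN| = |USE| + |OUT - DEF| - |USE ∩ (OUT - DEF)| = 8 + 2 - 1 = 9

9


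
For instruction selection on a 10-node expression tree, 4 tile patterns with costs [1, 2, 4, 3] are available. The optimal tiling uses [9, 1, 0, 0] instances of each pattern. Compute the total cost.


Total cost = sum(count_i * cost_i)
= 9*1 + 1*2 + 0*4 + 0*3
= 11

11


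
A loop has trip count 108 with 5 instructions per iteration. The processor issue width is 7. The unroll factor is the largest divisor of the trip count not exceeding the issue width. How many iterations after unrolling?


Largest divisor of 108 <= 7 is 6
New iterations = 108 / 6 = 18

18


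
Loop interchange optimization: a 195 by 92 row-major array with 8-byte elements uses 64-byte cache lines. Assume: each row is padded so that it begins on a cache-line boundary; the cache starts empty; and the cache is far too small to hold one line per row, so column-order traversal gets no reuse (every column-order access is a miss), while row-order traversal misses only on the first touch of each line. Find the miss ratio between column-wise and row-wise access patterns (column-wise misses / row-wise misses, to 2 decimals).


Each row occupies 92 * 8 = 736 bytes and starts on a line boundary, so it spans ceil(736 / 64) = 12 cache lines.
Row-major traversal misses (one per line touched): 195 * ceil(92 * 8 / 64) = 2340
Column-major traversal misses (no reuse, every access misses): 195 * 92 = 17940
Ratio = 17940 / 2340 = 7.67

7.67


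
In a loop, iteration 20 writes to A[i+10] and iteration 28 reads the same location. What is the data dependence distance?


Distance = read iteration - write iteration
= 28 - 20 = 8

8


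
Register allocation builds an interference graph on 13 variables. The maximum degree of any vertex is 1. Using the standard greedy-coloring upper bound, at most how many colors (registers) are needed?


Greedy coloring never needs more than (max_degree + 1) colors: when coloring a vertex, at most max_degree neighbors are already colored.
Upper bound = 1 + 1 = 2

2


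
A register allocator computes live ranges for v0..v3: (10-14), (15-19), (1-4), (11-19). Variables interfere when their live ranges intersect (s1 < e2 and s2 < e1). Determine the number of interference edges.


Check all pairs for overlapping intervals.
Two intervals (s1,e1) and (s2,e2) overlap if s1 < e2 and s2 < e1.
v0 (10-14) vs v1..v3: overlaps v3 -> 1
v1 (15-19) vs v2..v3: overlaps v3 -> 1
v2 (1-4) vs v3: overlaps none -> 0
Total overlapping pairs = 1 + 1 + 0 = 2

2


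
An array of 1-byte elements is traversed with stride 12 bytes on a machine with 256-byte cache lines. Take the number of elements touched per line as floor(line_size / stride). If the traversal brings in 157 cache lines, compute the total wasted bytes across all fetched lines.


Elements per line = floor(256 / 12) = 21
Bytes used per line = 21 * 1 = 21
Wasted per line = 256 - 21 = 235
Total wasted = 235 * 157 = 36895

36895


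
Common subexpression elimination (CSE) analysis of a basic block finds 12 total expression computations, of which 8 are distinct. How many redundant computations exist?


CSE count = total expressions - unique expressions
= 12 - 8 = 4

4


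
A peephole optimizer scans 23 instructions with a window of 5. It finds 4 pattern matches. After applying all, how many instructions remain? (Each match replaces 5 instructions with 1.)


Each match removes 4 instructions.
Total removed = 4 * 4 = 16
Remaining = 23 - 16 = 7

7


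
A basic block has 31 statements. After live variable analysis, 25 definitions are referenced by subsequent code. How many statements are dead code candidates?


Dead code = total statements - live definitions
= 31 - 25 = 6

6


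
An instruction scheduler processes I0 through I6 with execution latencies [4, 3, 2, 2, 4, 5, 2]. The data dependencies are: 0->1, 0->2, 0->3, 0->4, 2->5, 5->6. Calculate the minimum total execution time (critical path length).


Compute longest path through dependency graph: dist(Ik) = max over predecessors of dist + latency(Ik).
dist(I0) = latency 4 = 4
dist(I1) = dist(I0) + 3 = 4 + 3 = 7
dist(I2) = dist(I0) + 2 = 4 + 2 = 6
dist(I3) = dist(I0) + 2 = 4 + 2 = 6
dist(I4) = dist(I0) + 4 = 4 + 4 = 8
dist(I5) = dist(I2) + 5 = 6 + 5 = 11
dist(I6) = dist(I5) + 2 = 11 + 2 = 13
Critical path = max dist = 13

13


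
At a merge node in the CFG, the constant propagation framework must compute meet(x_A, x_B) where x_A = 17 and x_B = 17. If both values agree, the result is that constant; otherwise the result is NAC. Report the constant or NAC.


Meet operation: if both paths give the same constant, result is that constant; if they differ, result is NAC (not-a-constant).
Path A: 17, Path B: 17 -> equal
Result: constant -> 17

17


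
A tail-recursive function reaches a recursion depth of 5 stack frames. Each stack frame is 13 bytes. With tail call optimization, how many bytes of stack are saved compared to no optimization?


Without TCO: 5 * 13 = 65 bytes
With TCO: reuse 1 frame = 13 bytes
Savings = 65 - 13 = 52

52


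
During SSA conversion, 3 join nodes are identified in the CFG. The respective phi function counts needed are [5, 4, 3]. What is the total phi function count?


Total phi functions = sum of phi functions at each join node
= 5 + 4 + 3 = 12

12


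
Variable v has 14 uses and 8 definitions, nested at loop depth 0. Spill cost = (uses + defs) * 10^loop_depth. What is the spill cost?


uses + defs = 14 + 8 = 22
10^0 = 1
Spill cost = 22 * 1 = 22

22


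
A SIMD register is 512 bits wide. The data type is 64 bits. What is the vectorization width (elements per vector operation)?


Width = SIMD bits / data type bits
= 512 / 64 = 8

8


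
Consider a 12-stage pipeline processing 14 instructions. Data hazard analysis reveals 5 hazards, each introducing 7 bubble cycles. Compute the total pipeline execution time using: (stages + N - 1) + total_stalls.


Base cycles = 12 + 14 - 1 = 25
Total stalls = 5 * 7 = 35
Total = 25 + 35 = 60

60


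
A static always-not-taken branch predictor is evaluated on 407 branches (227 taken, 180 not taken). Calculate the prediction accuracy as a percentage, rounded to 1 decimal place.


Predictor: always-not-taken
Correct predictions = 180
Accuracy = 180 / 407 * 100 = 44.2%

44.2


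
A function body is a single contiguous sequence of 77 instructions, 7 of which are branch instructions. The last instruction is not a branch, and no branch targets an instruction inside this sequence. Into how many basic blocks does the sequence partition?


With no in-sequence branch targets, the leaders are the first instruction plus the instruction after each branch.
Number of basic blocks = branches + 1
= 7 + 1 = 8

8


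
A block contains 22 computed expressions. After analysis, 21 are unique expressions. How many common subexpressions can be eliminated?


CSE count = total expressions - unique expressions
= 22 - 21 = 1

1


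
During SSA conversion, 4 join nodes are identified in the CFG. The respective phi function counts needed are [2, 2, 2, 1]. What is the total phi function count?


Total phi functions = sum of phi functions at each join node
= 2 + 2 + 2 + 1 = 7

7


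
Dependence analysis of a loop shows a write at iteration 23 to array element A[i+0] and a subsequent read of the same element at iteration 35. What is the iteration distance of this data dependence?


Distance = read iteration - write iteration
= 35 - 23 = 12

12


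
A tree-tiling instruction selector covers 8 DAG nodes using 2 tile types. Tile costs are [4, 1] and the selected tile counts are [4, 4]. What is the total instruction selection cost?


Total cost = sum(count_i * cost_i)
= 4*4 + 4*1
= 20

20


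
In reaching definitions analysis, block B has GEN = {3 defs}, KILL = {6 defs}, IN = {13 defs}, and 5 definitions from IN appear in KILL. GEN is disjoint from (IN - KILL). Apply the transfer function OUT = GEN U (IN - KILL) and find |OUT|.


IN - KILL: 13 - 5 = 8 surviving definitions
OUT = GEN + surviving = 3 + 8 = 11

11


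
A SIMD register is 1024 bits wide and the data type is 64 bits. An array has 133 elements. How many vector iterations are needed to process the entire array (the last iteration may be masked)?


Width = 1024 / 64 = 16 elements per vector op
Iterations = ceil(133 / 16) = 9

9


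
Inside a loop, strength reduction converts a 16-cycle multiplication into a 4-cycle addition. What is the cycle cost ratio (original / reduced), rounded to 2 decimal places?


Ratio = mult_cost / add_cost = 16 / 4 = 4.0

4.0


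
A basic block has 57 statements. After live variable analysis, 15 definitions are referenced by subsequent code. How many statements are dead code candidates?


Dead code = total statements - live definitions
= 57 - 15 = 42

42


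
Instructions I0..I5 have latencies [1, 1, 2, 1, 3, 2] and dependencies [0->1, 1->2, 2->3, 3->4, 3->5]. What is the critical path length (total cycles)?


Compute longest path through dependency graph: dist(Ik) = max over predecessors of dist + latency(Ik).
dist(I0) = latency 1 = 1
dist(I1) = dist(I0) + 1 = 1 + 1 = 2
dist(I2) = dist(I1) + 2 = 2 + 2 = 4
dist(I3) = dist(I2) + 1 = 4 + 1 = 5
dist(I4) = dist(I3) + 3 = 5 + 3 = 8
dist(I5) = dist(I3) + 2 = 5 + 2 = 7
Critical path = max dist = 8

8


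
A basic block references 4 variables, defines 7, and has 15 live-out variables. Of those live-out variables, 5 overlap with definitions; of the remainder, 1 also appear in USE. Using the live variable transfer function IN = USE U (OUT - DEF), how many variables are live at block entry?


OUT - DEF: 15 - 5 = 10
|IN| = |USE| + |OUT - DEF| - |USE ∩ (OUT - DEF)| = 4 + 10 - 1 = 13

13


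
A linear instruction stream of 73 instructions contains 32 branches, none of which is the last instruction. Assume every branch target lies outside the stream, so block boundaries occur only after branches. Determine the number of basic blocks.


With no in-sequence branch targets, the leaders are the first instruction plus the instruction after each branch.
Number of basic blocks = branches + 1
= 32 + 1 = 33

33


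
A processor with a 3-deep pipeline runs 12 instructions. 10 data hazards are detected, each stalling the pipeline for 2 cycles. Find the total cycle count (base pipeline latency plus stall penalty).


Base cycles = 3 + 12 - 1 = 14
Total stalls = 10 * 2 = 20
Total = 14 + 20 = 34

34


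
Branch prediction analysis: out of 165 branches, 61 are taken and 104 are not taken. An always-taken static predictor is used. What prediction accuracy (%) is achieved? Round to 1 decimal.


Predictor: always-taken
Correct predictions = 61
Accuracy = 61 / 165 * 100 = 37.0%

37.0


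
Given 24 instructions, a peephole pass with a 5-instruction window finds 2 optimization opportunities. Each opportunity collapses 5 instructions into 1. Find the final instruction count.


Each match removes 4 instructions.
Total removed = 2 * 4 = 8
Remaining = 24 - 8 = 16

16


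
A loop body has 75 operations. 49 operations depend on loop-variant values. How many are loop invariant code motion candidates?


Invariant candidates = total - loop-dependent
= 75 - 49 = 26

26


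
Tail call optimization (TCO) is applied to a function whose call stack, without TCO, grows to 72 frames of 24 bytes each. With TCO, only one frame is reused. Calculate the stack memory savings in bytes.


Without TCO: 72 * 24 = 1728 bytes
With TCO: reuse 1 frame = 24 bytes
Savings = 1728 - 24 = 1704

1704


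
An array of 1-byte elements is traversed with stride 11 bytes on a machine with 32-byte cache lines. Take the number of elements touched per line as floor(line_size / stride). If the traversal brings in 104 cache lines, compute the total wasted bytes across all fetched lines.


Elements per line = floor(32 / 11) = 2
Bytes used per line = 2 * 1 = 2
Wasted per line = 32 - 2 = 30
Total wasted = 30 * 104 = 3120

3120


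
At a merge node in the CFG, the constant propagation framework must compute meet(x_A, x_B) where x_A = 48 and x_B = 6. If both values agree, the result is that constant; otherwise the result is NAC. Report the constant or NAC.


Meet operation: if both paths give the same constant, result is that constant; if they differ, result is NAC (not-a-constant).
Path A: 48, Path B: 6 -> differ
Result: not-a-constant -> NAC

NAC


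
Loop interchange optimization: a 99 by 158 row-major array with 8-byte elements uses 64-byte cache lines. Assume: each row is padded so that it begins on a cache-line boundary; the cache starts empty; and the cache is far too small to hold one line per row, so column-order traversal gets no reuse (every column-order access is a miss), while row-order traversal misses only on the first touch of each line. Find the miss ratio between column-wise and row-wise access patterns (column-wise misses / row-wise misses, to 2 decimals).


Each row occupies 158 * 8 = 1264 bytes and starts on a line boundary, so it spans ceil(1264 / 64) = 20 cache lines.
Row-major traversal misses (one per line touched): 99 * ceil(158 * 8 / 64) = 1980
Column-major traversal misses (no reuse, every access misses): 99 * 158 = 15642
Ratio = 15642 / 1980 = 7.9

7.9


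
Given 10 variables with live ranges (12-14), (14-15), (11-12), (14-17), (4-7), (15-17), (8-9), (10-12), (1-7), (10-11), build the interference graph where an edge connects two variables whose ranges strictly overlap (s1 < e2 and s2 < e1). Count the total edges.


Check all pairs for overlapping intervals.
Two intervals (s1,e1) and (s2,e2) overlap if s1 < e2 and s2 < e1.
v0 (12-14) vs v1..v9: overlaps none -> 0
v1 (14-15) vs v2..v9: overlaps v3 -> 1
v2 (11-12) vs v3..v9: overlaps v7 -> 1
v3 (14-17) vs v4..v9: overlaps v5 -> 1
v4 (4-7) vs v5..v9: overlaps v8 -> 1
v5 (15-17) vs v6..v9: overlaps none -> 0
v6 (8-9) vs v7..v9: overlaps none -> 0
v7 (10-12) vs v8..v9: overlaps v9 -> 1
v8 (1-7) vs v9: overlaps none -> 0
Total overlapping pairs = 0 + 1 + 1 + 1 + 1 + 0 + 0 + 1 + 0 = 5

5


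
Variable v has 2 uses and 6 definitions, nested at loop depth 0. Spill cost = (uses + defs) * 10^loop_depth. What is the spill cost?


uses + defs = 2 + 6 = 8
10^0 = 1
Spill cost = 8 * 1 = 8

8


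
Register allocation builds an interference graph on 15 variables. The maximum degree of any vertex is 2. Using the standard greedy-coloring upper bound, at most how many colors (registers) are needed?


Greedy coloring never needs more than (max_degree + 1) colors: when coloring a vertex, at most max_degree neighbors are already colored.
Upper bound = 2 + 1 = 3

3


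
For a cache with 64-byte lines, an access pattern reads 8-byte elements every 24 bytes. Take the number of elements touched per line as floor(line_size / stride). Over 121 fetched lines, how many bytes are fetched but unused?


Elements per line = floor(64 / 24) = 2
Bytes used per line = 2 * 8 = 16
Wasted per line = 64 - 16 = 48
Total wasted = 48 * 121 = 5808

5808


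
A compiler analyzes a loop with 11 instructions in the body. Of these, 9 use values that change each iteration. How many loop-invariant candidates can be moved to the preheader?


Invariant candidates = total - loop-dependent
= 11 - 9 = 2

2


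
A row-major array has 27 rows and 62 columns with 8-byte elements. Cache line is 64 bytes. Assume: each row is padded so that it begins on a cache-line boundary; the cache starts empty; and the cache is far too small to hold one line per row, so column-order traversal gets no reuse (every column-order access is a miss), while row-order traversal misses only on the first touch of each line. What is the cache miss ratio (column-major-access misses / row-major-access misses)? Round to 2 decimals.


Each row occupies 62 * 8 = 496 bytes and starts on a line boundary, so it spans ceil(496 / 64) = 8 cache lines.
Row-major traversal misses (one per line touched): 27 * ceil(62 * 8 / 64) = 216
Column-major traversal misses (no reuse, every access misses): 27 * 62 = 1674
Ratio = 1674 / 216 = 7.75

7.75


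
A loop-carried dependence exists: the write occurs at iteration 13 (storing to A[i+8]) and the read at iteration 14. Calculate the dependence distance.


Distance = read iteration - write iteration
= 14 - 13 = 1

1


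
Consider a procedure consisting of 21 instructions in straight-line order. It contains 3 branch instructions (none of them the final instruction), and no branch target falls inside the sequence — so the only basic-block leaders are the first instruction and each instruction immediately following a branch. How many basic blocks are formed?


With no in-sequence branch targets, the leaders are the first instruction plus the instruction after each branch.
Number of basic blocks = branches + 1
= 3 + 1 = 4

4


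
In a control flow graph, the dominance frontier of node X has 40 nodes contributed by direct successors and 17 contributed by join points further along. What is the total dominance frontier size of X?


DF(X) = direct successor contributions + join point contributions
= 40 + 17 = 57

57


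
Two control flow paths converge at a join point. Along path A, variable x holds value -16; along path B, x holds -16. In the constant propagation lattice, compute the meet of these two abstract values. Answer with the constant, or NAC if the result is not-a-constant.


Meet operation: if both paths give the same constant, result is that constant; if they differ, result is NAC (not-a-constant).
Path A: -16, Path B: -16 -> equal
Result: constant -> -16

-16


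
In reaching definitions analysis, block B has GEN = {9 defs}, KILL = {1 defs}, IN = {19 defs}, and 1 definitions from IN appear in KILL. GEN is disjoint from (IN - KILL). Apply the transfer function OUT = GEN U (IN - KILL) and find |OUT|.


IN - KILL: 19 - 1 = 18 surviving definitions
OUT = GEN + surviving = 9 + 18 = 27

27


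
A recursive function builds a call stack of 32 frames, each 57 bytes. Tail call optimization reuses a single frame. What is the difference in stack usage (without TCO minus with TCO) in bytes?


Without TCO: 32 * 57 = 1824 bytes
With TCO: reuse 1 frame = 57 bytes
Savings = 1824 - 57 = 1767

1767


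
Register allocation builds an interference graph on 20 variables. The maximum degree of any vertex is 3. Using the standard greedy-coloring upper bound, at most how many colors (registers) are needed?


Greedy coloring never needs more than (max_degree + 1) colors: when coloring a vertex, at most max_degree neighbors are already colored.
Upper bound = 3 + 1 = 4

4


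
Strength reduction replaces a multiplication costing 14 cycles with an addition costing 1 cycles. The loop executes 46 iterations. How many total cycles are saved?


Per-iteration saving = 14 - 1 = 13
Total saved = 46 * 13 = 598

598


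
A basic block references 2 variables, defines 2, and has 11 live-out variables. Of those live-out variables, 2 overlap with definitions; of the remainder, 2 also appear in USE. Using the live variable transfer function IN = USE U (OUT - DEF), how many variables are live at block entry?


OUT - DEF: 11 - 2 = 9
|IN| = |USE| + |OUT - DEF| - |USE ∩ (OUT - DEF)| = 2 + 9 - 2 = 9

9


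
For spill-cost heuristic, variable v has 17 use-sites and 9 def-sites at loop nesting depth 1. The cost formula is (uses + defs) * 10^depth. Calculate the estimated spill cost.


uses + defs = 17 + 9 = 26
10^1 = 10
Spill cost = 26 * 10 = 260

260


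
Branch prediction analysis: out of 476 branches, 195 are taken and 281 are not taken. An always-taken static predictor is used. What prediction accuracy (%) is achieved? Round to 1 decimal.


Predictor: always-taken
Correct predictions = 195
Accuracy = 195 / 476 * 100 = 41.0%

41.0
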